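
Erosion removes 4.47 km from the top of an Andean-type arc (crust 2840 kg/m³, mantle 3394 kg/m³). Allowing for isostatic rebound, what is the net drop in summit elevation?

Rebound u = e ρ_c/ρ_m = 4.47 km × 2840/3394 = 3.74 km.
Net surface drop = e − u = 4.47 km − 3.74 km = e (ρ_m − ρ_c)/ρ_m = 0.73 km.

0.73 km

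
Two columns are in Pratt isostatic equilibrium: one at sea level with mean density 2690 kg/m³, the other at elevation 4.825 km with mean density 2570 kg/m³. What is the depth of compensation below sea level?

103 km

ρ_ref D = ρ (D + h) → D (ρ_ref − ρ) = ρ h.
D = ρ h/(ρ_ref − ρ) = 2570 × 4.825 km/(2690 − 2570) = 103 km.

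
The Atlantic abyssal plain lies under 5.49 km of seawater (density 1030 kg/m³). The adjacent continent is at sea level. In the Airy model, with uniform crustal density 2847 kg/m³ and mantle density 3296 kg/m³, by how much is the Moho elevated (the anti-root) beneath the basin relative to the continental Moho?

For local isostatic compensation: replacing crust with seawater at the top is compensated by replacing crust with mantle at the base: d (ρ_c − ρ_w) = a (ρ_m − ρ_c).
a = d (ρ_c − ρ_w)/(ρ_m − ρ_c) = 5.49 km × 1817/449 = 22.2 km.

22.2 km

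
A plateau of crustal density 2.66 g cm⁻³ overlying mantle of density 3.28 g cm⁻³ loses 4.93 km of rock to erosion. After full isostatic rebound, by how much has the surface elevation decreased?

Rebound u = e ρ_c/ρ_m = 4.93 km × 2.66/3.28 = 3.998 km.
Net surface drop = e − u = 4.93 km − 3.998 km = e (ρ_m − ρ_c)/ρ_m = 0.932 km.

0.932 km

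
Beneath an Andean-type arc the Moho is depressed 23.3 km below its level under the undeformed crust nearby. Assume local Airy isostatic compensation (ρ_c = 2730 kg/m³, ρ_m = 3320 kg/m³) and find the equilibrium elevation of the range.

5.04 km

By Archimedes' principle applied to the lithosphere: ρ_c h = (ρ_m − ρ_c) r.
h = r (ρ_m − ρ_c) / ρ_c = 23.3 km × (3320 − 2730) / 2730 = 5.04 km.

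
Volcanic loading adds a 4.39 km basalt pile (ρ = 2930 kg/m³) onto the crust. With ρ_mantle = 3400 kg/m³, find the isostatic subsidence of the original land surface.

Subaerial loading: s = t ρ_load / ρ_m.
s = 4.39 km × 2930/3400 = 3.78 km.

3.78 km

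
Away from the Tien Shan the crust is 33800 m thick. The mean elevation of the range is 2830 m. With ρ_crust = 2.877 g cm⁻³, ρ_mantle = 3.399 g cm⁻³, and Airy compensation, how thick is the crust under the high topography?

Root depth r = h ρ_c / (ρ_m − ρ_c) = 2830 m × 2.877 / 0.522 = 15600 m.
Total thickness = T + h + r = 33800 m + 2830 m + 15600 m = 52200 m.

52200 m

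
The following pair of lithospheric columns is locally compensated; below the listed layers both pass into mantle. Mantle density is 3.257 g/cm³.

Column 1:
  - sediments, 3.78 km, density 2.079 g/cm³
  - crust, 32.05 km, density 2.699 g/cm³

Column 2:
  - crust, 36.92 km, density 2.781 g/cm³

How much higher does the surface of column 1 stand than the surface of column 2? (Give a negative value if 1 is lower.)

1.46 km

For any compensation level in the mantle, the mantle terms cancel and isostasy reduces to e = (Σt_1 − Σt_2) − (Σ(ρt)_1 − Σ(ρt)_2) / ρ_m.
Σt_1 = 35.83 km; Σt_2 = 36.92 km; Σ(ρt)_1 = 94.36157; Σ(ρt)_2 = 102.67452 (in km·g/cm³).
e = (35.83 − 36.92) − (94.36157 − 102.67452) / 3.257 = 1.46 km.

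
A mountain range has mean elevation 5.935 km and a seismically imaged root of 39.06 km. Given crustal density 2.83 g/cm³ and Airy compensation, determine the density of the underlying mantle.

3.26 g/cm³

Airy balance: ρ_c h = (ρ_m − ρ_c) r → ρ_m = ρ_c (1 + h/r).
ρ_m = 2.83 × (1 + 5.935 km/39.06 km) = 3.26 g/cm³.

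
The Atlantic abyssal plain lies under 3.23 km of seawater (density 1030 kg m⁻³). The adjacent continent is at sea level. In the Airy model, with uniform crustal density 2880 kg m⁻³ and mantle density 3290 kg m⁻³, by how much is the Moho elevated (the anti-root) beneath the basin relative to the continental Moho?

Equating mass per unit area of the two columns: replacing crust with seawater at the top is compensated by replacing crust with mantle at the base: d (ρ_c − ρ_w) = a (ρ_m − ρ_c).
a = d (ρ_c − ρ_w)/(ρ_m − ρ_c) = 3.23 km × 1850/410 = 14.6 km.

14.6 km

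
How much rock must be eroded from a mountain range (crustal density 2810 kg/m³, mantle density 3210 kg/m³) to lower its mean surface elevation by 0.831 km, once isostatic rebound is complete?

6.67 km

Net drop Δ = e − u = e − e ρ_c/ρ_m = e (ρ_m − ρ_c)/ρ_m.
e = Δ ρ_m/(ρ_m − ρ_c) = 0.831 km × 3210/400 = 6.67 km.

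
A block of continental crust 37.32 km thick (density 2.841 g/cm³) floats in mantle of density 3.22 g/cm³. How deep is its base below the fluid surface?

Draft d = t ρ_obj/ρ_fluid = 37.32 km × 2.841/3.22 = 32.9 km.

32.9 km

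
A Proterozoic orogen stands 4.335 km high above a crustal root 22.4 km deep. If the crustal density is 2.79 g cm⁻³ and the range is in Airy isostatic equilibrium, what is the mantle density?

Airy balance: ρ_c h = (ρ_m − ρ_c) r → ρ_m = ρ_c (1 + h/r).
ρ_m = 2.79 × (1 + 4.335 km/22.4 km) = 3.33 g cm⁻³.

3.33 g cm⁻³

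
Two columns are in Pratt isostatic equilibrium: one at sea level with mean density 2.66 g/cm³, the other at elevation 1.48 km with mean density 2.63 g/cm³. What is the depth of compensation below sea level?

ρ_ref D = ρ (D + h) → D (ρ_ref − ρ) = ρ h.
D = ρ h/(ρ_ref − ρ) = 2.63 × 1.48 km/(2.66 − 2.63) = 130 km.

130 km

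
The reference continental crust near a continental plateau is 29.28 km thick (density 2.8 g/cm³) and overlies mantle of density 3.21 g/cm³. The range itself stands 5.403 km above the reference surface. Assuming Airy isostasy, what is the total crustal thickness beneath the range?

71.6 km

Root depth r = h ρ_c / (ρ_m − ρ_c) = 5.403 km × 2.8 / 0.41 = 36.9 km.
Total thickness = T + h + r = 29.28 km + 5.403 km + 36.9 km = 71.6 km.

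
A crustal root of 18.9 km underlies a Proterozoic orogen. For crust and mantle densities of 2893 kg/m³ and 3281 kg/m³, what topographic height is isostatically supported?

Equating mass per unit area of the two columns: ρ_c h = (ρ_m − ρ_c) r.
h = r (ρ_m − ρ_c) / ρ_c = 18.9 km × (3281 − 2893) / 2893 = 2.53 km.

2.53 km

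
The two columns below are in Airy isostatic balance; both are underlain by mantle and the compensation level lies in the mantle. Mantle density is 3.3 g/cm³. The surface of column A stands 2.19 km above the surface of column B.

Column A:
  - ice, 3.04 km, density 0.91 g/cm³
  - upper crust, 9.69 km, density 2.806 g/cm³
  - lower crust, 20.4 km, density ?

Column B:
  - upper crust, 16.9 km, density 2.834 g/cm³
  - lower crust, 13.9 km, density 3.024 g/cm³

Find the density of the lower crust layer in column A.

2.96 g/cm³

Take the compensation level at the base of the deeper column (depth z_c below the surface of column A) and equate Σ ρ_i t_i down to z_c; mantle fills any gap and the z_c terms cancel.
Column A: 3.04×0.91 + 9.69×2.806 + 20.4×ρ + (z_c − 33.13)×3.3
Column B: 2.19×0 + 16.9×2.834 + 13.9×3.024 + (z_c − 2.19 − 30.8)×3.3
The z_c×3.3 term appears on both sides and cancels. Collect the known terms of each column as K = Σ(ρt)_known − 3.3 × (depth of known layers): K_A = 29.95654 − 3.3×33.13 = −79.37246; K_B = 89.9282 − 3.3×(2.19 + 30.8) = −18.9388.
Balance: K_A + 20.4×ρ = K_B, so ρ = (K_B − K_A)/20.4 = 60.4337/20.4 = 2.96 g/cm³.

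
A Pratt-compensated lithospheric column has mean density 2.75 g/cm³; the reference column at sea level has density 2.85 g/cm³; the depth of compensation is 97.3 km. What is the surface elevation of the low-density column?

ρ_ref D = ρ (D + h) → h = D (ρ_ref − ρ)/ρ.
h = 97.3 km × (2.85 − 2.75)/2.75 = 3.54 km.

3.54 km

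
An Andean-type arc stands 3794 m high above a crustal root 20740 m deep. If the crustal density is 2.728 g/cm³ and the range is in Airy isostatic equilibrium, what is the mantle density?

Airy balance: ρ_c h = (ρ_m − ρ_c) r → ρ_m = ρ_c (1 + h/r).
ρ_m = 2.728 × (1 + 3794 m/20740 m) = 3.23 g/cm³.

3.23 g/cm³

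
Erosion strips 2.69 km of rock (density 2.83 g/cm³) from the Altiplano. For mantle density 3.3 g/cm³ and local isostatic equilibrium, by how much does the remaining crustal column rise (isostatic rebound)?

2.31 km

Unloading: uplift u = e ρ_c/ρ_m = 2.69 km × 2.83/3.3 = 2.31 km.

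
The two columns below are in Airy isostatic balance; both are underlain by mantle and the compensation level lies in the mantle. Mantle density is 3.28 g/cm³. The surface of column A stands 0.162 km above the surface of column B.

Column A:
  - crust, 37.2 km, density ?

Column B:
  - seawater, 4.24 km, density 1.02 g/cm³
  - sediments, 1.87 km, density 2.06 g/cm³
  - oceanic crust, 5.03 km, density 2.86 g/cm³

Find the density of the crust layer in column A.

2.89 g/cm³

Take the compensation level at the base of the deeper column (depth z_c below the surface of column A) and equate Σ ρ_i t_i down to z_c; mantle fills any gap and the z_c terms cancel.
Column A: 37.2×ρ + (z_c − 37.2)×3.28
Column B: 0.162×0 + 4.24×1.02 + 1.87×2.06 + 5.03×2.86 + (z_c − 0.162 − 11.14)×3.28
The z_c×3.28 term appears on both sides and cancels. Collect the known terms of each column as K = Σ(ρt)_known − 3.28 × (depth of known layers): K_A = 0 − 3.28×37.2 = −122.016; K_B = 22.5628 − 3.28×(0.162 + 11.14) = −14.50776.
Balance: K_A + 37.2×ρ = K_B, so ρ = (K_B − K_A)/37.2 = 107.508/37.2 = 2.89 g/cm³.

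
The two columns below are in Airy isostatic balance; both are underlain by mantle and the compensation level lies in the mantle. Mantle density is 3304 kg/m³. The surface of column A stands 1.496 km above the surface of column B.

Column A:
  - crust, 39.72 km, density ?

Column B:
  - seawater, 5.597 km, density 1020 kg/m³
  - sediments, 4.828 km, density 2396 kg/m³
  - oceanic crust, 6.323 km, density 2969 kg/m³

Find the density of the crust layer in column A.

Take the compensation level at the base of the deeper column (depth z_c below the surface of column A) and equate Σ ρ_i t_i down to z_c; mantle fills any gap and the z_c terms cancel.
Column A: 39.72×ρ + (z_c − 39.72)×3304
Column B: 1.496×0 + 5.597×1020 + 4.828×2396 + 6.323×2969 + (z_c − 1.496 − 16.748)×3304
The z_c×3304 term appears on both sides and cancels. Collect the known terms of each column as K = Σ(ρt)_known − 3304 × (depth of known layers): K_A = 0 − 3304×39.72 = −131234.88; K_B = 36049.815 − 3304×(1.496 + 16.748) = −24228.361.
Balance: K_A + 39.72×ρ = K_B, so ρ = (K_B − K_A)/39.72 = 107007/39.72 = 2690 kg/m³.

2690 kg/m³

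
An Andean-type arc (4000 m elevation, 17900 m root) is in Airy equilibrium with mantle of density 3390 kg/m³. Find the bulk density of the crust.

2770 kg/m³

ρ_c h = (ρ_m − ρ_c) r → ρ_c (h + r) = ρ_m r → ρ_c = ρ_m r / (h + r).
ρ_c = 3390 × 17900 m / (4000 m + 17900 m) = 2770 kg/m³.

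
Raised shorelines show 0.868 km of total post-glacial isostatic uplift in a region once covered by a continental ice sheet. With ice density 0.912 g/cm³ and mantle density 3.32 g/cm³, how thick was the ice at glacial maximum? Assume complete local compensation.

3.16 km

u = t ρ_ice/ρ_m → t = u ρ_m/ρ_ice = 0.868 km × 3.32/0.912 = 3.16 km.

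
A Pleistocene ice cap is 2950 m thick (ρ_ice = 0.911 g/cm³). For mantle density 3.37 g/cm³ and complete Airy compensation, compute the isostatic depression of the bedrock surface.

For local isostatic compensation: the ice load ρ_ice t is balanced by mantle displaced below, ρ_m s.
s = t ρ_ice / ρ_m = 2950 m × 0.911/3.37 = 797 m.

797 m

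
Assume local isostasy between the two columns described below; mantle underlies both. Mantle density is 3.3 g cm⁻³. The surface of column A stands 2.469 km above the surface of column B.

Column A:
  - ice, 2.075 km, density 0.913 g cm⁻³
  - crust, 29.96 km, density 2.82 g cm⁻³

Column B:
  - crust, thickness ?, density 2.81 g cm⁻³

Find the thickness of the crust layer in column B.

Take the compensation level at the base of the deeper column (depth z_c below the surface of column A) and equate Σ ρ_i t_i down to z_c; mantle fills any gap and the z_c terms cancel.
Column A: 2.075×0.913 + 29.96×2.82 + (z_c − 32.035)×3.3
Column B: 2.469×0 + x×2.81 + (z_c − 2.469 − 0 − x)×3.3
The z_c×3.3 term appears on both sides and cancels. Collect the known terms of each column as K = Σ(ρt)_known − 3.3 × (depth of known layers): K_A = 86.381675 − 3.3×32.035 = −19.333825; K_B = 0 − 3.3×(2.469 + 0) = −8.1477.
Balance: K_A = K_B − x×(3.3 − 2.81), so x = (K_B − K_A)/(3.3 − 2.81) = 11.1861/0.49 = 22.8 km.

22.8 km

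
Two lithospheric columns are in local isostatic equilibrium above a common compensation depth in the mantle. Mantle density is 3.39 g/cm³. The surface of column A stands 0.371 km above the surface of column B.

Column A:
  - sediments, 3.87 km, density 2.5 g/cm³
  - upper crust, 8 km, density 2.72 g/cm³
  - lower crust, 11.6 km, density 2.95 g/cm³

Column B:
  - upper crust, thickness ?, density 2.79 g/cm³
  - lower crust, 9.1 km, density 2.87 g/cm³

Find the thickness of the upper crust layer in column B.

13.2 km

Take the compensation level at the base of the deeper column (depth z_c below the surface of column A) and equate Σ ρ_i t_i down to z_c; mantle fills any gap and the z_c terms cancel.
Column A: 3.87×2.5 + 8×2.72 + 11.6×2.95 + (z_c − 23.47)×3.39
Column B: 0.371×0 + x×2.79 + 9.1×2.87 + (z_c − 0.371 − 9.1 − x)×3.39
The z_c×3.39 term appears on both sides and cancels. Collect the known terms of each column as K = Σ(ρt)_known − 3.39 × (depth of known layers): K_A = 65.655 − 3.39×23.47 = −13.9083; K_B = 26.117 − 3.39×(0.371 + 9.1) = −5.98969.
Balance: K_A = K_B − x×(3.39 − 2.79), so x = (K_B − K_A)/(3.39 − 2.79) = 7.91861/0.6 = 13.2 km.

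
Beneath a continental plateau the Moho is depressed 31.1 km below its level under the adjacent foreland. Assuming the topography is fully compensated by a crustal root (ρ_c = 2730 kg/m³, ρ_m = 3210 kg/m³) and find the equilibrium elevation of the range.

5.47 km

Equating mass per unit area of the two columns: ρ_c h = (ρ_m − ρ_c) r.
h = r (ρ_m − ρ_c) / ρ_c = 31.1 km × (3210 − 2730) / 2730 = 5.47 km.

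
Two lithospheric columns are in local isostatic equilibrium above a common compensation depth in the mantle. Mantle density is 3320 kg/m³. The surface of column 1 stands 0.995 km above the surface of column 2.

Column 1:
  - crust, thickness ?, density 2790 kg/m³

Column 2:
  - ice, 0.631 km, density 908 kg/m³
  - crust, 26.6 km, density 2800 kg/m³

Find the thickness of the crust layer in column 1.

Take the compensation level at the base of the deeper column (depth z_c below the surface of column 1) and equate Σ ρ_i t_i down to z_c; mantle fills any gap and the z_c terms cancel.
Column 1: x×2790 + (z_c − 0 − x)×3320
Column 2: 0.995×0 + 0.631×908 + 26.6×2800 + (z_c − 0.995 − 27.231)×3320
The z_c×3320 term appears on both sides and cancels. Collect the known terms of each column as K = Σ(ρt)_known − 3320 × (depth of known layers): K_1 = 0 − 3320×0 = 0; K_2 = 75052.948 − 3320×(0.995 + 27.231) = −18657.372.
Balance: K_1 − x×(3320 − 2790) = K_2, so x = (K_1 − K_2)/(3320 − 2790) = 18657.4/530 = 35.2 km.

35.2 km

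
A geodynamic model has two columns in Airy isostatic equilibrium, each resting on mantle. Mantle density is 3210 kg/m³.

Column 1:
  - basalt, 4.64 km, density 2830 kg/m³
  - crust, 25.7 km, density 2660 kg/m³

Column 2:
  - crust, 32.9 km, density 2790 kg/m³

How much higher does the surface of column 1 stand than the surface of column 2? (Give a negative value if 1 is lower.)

0.648 km

For any compensation level in the mantle, the mantle terms cancel and isostasy reduces to e = (Σt_1 − Σt_2) − (Σ(ρt)_1 − Σ(ρt)_2) / ρ_m.
Σt_1 = 30.34 km; Σt_2 = 32.9 km; Σ(ρt)_1 = 81493.2; Σ(ρt)_2 = 91791 (in km·kg/m³).
e = (30.34 − 32.9) − (81493.2 − 91791) / 3210 = 0.648 km.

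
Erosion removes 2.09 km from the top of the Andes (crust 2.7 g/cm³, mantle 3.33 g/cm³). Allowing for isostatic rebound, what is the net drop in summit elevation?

Rebound u = e ρ_c/ρ_m = 2.09 km × 2.7/3.33 = 1.695 km.
Net surface drop = e − u = 2.09 km − 1.695 km = e (ρ_m − ρ_c)/ρ_m = 0.395 km.

0.395 km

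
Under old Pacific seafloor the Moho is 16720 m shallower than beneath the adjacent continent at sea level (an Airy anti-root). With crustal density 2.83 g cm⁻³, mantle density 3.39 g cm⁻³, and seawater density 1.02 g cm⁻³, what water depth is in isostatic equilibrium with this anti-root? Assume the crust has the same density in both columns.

5170 m

Replacing a thickness d of crust by seawater at the top must be balanced by replacing crust with mantle at the base: d (ρ_c − ρ_w) = a (ρ_m − ρ_c).
d = a (ρ_m − ρ_c)/(ρ_c − ρ_w) = 16720 m × 0.56/1.81 = 5170 m.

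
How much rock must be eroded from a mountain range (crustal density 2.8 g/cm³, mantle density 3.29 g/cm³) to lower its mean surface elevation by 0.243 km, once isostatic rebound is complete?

Net drop Δ = e − u = e − e ρ_c/ρ_m = e (ρ_m − ρ_c)/ρ_m.
e = Δ ρ_m/(ρ_m − ρ_c) = 0.243 km × 3.29/0.49 = 1.63 km.

1.63 km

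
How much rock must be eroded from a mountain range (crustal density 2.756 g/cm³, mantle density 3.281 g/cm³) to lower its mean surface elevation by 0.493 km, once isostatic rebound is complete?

Net drop Δ = e − u = e − e ρ_c/ρ_m = e (ρ_m − ρ_c)/ρ_m.
e = Δ ρ_m/(ρ_m − ρ_c) = 0.493 km × 3.281/0.525 = 3.08 km.

3.08 km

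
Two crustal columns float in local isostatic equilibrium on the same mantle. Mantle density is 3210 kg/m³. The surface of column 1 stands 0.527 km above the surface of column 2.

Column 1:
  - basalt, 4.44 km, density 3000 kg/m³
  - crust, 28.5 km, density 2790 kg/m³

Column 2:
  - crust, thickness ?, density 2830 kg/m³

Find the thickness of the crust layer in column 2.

29.5 km

Take the compensation level at the base of the deeper column (depth z_c below the surface of column 1) and equate Σ ρ_i t_i down to z_c; mantle fills any gap and the z_c terms cancel.
Column 1: 4.44×3000 + 28.5×2790 + (z_c − 32.94)×3210
Column 2: 0.527×0 + x×2830 + (z_c − 0.527 − 0 − x)×3210
The z_c×3210 term appears on both sides and cancels. Collect the known terms of each column as K = Σ(ρt)_known − 3210 × (depth of known layers): K_1 = 92835 − 3210×32.94 = −12902.4; K_2 = 0 − 3210×(0.527 + 0) = −1691.67.
Balance: K_1 = K_2 − x×(3210 − 2830), so x = (K_2 − K_1)/(3210 − 2830) = 11210.7/380 = 29.5 km.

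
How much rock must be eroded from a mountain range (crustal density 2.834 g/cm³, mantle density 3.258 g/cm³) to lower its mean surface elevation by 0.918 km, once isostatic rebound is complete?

7.05 km

Net drop Δ = e − u = e − e ρ_c/ρ_m = e (ρ_m − ρ_c)/ρ_m.
e = Δ ρ_m/(ρ_m − ρ_c) = 0.918 km × 3.258/0.424 = 7.05 km.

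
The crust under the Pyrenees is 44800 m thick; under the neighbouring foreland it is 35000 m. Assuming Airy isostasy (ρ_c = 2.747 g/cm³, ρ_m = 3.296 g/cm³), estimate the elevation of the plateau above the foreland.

1630 m

Excess crust Δ = 44800 m − 35000 m = 9800 m, split between elevation h and root r with h + r = Δ.
Airy balance ρ_c h = (ρ_m − ρ_c) r gives r = h ρ_c/(ρ_m − ρ_c), so h (1 + ρ_c/(ρ_m − ρ_c)) = Δ, i.e. h = Δ (ρ_m − ρ_c)/ρ_m.
h = 9800 m × 0.549/3.296 = 1630 m.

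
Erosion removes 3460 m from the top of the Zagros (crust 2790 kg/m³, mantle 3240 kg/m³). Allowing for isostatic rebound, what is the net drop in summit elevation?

Rebound u = e ρ_c/ρ_m = 3460 m × 2790/3240 = 2979 m.
Net surface drop = e − u = 3460 m − 2979 m = e (ρ_m − ρ_c)/ρ_m = 481 m.

481 m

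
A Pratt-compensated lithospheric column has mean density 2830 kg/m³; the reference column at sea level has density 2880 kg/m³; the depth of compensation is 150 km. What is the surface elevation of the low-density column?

2.65 km

ρ_ref D = ρ (D + h) → h = D (ρ_ref − ρ)/ρ.
h = 150 km × (2880 − 2830)/2830 = 2.65 km.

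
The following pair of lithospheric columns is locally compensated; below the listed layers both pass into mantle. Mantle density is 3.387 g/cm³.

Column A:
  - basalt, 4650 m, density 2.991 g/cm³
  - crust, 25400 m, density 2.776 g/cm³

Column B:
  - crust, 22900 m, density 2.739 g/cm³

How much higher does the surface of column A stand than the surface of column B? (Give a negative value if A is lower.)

744 m

For any compensation level in the mantle, the mantle terms cancel and isostasy reduces to e = (Σt_A − Σt_B) − (Σ(ρt)_A − Σ(ρt)_B) / ρ_m.
Σt_A = 30050 m; Σt_B = 22900 m; Σ(ρt)_A = 84418.55; Σ(ρt)_B = 62723.1 (in m·g/cm³).
e = (30050 − 22900) − (84418.55 − 62723.1) / 3.387 = 744 m.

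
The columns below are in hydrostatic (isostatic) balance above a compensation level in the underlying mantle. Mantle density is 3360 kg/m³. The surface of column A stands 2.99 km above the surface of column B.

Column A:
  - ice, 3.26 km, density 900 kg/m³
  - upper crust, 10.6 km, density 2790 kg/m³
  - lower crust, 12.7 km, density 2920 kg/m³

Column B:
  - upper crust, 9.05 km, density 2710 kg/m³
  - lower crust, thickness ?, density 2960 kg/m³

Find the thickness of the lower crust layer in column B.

Take the compensation level at the base of the deeper column (depth z_c below the surface of column A) and equate Σ ρ_i t_i down to z_c; mantle fills any gap and the z_c terms cancel.
Column A: 3.26×900 + 10.6×2790 + 12.7×2920 + (z_c − 26.56)×3360
Column B: 2.99×0 + 9.05×2710 + x×2960 + (z_c − 2.99 − 9.05 − x)×3360
The z_c×3360 term appears on both sides and cancels. Collect the known terms of each column as K = Σ(ρt)_known − 3360 × (depth of known layers): K_A = 69592 − 3360×26.56 = −19649.6; K_B = 24525.5 − 3360×(2.99 + 9.05) = −15928.9.
Balance: K_A = K_B − x×(3360 − 2960), so x = (K_B − K_A)/(3360 − 2960) = 3720.7/400 = 9.3 km.

9.3 km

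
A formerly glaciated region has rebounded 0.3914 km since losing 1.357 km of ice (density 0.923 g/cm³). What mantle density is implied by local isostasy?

ρ_m = ρ_ice t / u = 0.923 × 1.357 km/0.3914 km = 3.2 g/cm³.

3.2 g/cm³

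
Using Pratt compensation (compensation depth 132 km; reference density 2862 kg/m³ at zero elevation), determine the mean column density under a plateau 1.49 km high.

Pratt balance: ρ_ref D = ρ (D + h).
ρ = ρ_ref D/(D + h) = 2862 × 132 km/(132 km + 1.49 km) = 2830 kg/m³.

2830 kg/m³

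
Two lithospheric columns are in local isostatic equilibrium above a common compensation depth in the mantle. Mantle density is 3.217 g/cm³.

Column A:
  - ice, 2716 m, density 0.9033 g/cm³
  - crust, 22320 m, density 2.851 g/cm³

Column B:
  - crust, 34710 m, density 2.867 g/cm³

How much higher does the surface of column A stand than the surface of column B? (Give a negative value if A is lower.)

716 m

For any compensation level in the mantle, the mantle terms cancel and isostasy reduces to e = (Σt_A − Σt_B) − (Σ(ρt)_A − Σ(ρt)_B) / ρ_m.
Σt_A = 25036 m; Σt_B = 34710 m; Σ(ρt)_A = 66087.6828; Σ(ρt)_B = 99513.57 (in m·g/cm³).
e = (25036 − 34710) − (66087.6828 − 99513.57) / 3.217 = 716 m.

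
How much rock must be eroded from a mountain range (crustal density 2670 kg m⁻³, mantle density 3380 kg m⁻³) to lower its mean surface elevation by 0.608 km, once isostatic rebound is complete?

Net drop Δ = e − u = e − e ρ_c/ρ_m = e (ρ_m − ρ_c)/ρ_m.
e = Δ ρ_m/(ρ_m − ρ_c) = 0.608 km × 3380/710 = 2.89 km.

2.89 km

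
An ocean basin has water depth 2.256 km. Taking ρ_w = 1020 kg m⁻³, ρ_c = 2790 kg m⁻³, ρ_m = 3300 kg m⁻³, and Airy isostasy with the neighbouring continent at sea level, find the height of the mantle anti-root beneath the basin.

Isostatic balance requires: replacing crust with seawater at the top is compensated by replacing crust with mantle at the base: d (ρ_c − ρ_w) = a (ρ_m − ρ_c).
a = d (ρ_c − ρ_w)/(ρ_m − ρ_c) = 2.256 km × 1770/510 = 7.83 km.

7.83 km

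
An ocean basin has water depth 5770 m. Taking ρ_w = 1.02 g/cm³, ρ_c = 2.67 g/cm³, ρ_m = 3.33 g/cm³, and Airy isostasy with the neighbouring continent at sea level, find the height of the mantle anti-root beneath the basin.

14400 m

Isostatic balance requires: replacing crust with seawater at the top is compensated by replacing crust with mantle at the base: d (ρ_c − ρ_w) = a (ρ_m − ρ_c).
a = d (ρ_c − ρ_w)/(ρ_m − ρ_c) = 5770 m × 1.65/0.66 = 14400 m.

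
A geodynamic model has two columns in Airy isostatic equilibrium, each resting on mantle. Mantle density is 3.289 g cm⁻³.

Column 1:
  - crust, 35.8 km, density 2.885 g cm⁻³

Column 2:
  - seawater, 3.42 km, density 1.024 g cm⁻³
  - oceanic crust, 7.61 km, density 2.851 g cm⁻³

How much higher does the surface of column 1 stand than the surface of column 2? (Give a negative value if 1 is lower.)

1.03 km

For any compensation level in the mantle, the mantle terms cancel and isostasy reduces to e = (Σt_1 − Σt_2) − (Σ(ρt)_1 − Σ(ρt)_2) / ρ_m.
Σt_1 = 35.8 km; Σt_2 = 11.03 km; Σ(ρt)_1 = 103.283; Σ(ρt)_2 = 25.19819 (in km·g cm⁻³).
e = (35.8 − 11.03) − (103.283 − 25.19819) / 3.289 = 1.03 km.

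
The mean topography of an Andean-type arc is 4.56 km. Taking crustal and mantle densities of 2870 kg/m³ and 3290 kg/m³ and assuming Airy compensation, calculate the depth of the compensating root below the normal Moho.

Equating mass per unit area of the two columns: the weight of the topography is balanced by the buoyancy of the root, ρ_c h = (ρ_m − ρ_c) r.
r = h · ρ_c / (ρ_m − ρ_c) = 4.56 km × 2870 / (3290 − 2870) = 31.2 km.

31.2 km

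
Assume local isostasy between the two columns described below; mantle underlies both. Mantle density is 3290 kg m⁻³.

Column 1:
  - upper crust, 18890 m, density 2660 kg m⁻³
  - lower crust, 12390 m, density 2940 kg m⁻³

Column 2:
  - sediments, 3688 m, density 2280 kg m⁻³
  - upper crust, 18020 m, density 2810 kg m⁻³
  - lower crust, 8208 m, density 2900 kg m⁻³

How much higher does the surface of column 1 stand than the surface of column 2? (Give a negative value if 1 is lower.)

For any compensation level in the mantle, the mantle terms cancel and isostasy reduces to e = (Σt_1 − Σt_2) − (Σ(ρt)_1 − Σ(ρt)_2) / ρ_m.
Σt_1 = 31280 m; Σt_2 = 29916 m; Σ(ρt)_1 = 86674000; Σ(ρt)_2 = 82848040 (in m·kg m⁻³).
e = (31280 − 29916) − (86674000 − 82848040) / 3290 = 201 m.

201 m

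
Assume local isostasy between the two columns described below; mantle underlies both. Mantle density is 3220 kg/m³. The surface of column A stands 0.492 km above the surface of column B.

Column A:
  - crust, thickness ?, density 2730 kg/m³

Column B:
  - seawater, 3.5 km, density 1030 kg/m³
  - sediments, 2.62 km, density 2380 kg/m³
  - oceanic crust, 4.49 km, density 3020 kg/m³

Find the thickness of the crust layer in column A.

25.2 km

Take the compensation level at the base of the deeper column (depth z_c below the surface of column A) and equate Σ ρ_i t_i down to z_c; mantle fills any gap and the z_c terms cancel.
Column A: x×2730 + (z_c − 0 − x)×3220
Column B: 0.492×0 + 3.5×1030 + 2.62×2380 + 4.49×3020 + (z_c − 0.492 − 10.61)×3220
The z_c×3220 term appears on both sides and cancels. Collect the known terms of each column as K = Σ(ρt)_known − 3220 × (depth of known layers): K_A = 0 − 3220×0 = 0; K_B = 23400.4 − 3220×(0.492 + 10.61) = −12348.04.
Balance: K_A − x×(3220 − 2730) = K_B, so x = (K_A − K_B)/(3220 − 2730) = 12348/490 = 25.2 km.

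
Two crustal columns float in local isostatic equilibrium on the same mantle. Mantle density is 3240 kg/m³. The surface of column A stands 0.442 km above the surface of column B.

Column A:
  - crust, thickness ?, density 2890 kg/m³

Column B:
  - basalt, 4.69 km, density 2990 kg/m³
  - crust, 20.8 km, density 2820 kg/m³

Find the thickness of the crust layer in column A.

32.4 km

Take the compensation level at the base of the deeper column (depth z_c below the surface of column A) and equate Σ ρ_i t_i down to z_c; mantle fills any gap and the z_c terms cancel.
Column A: x×2890 + (z_c − 0 − x)×3240
Column B: 0.442×0 + 4.69×2990 + 20.8×2820 + (z_c − 0.442 − 25.49)×3240
The z_c×3240 term appears on both sides and cancels. Collect the known terms of each column as K = Σ(ρt)_known − 3240 × (depth of known layers): K_A = 0 − 3240×0 = 0; K_B = 72679.1 − 3240×(0.442 + 25.49) = −11340.58.
Balance: K_A − x×(3240 − 2890) = K_B, so x = (K_A − K_B)/(3240 − 2890) = 11340.6/350 = 32.4 km.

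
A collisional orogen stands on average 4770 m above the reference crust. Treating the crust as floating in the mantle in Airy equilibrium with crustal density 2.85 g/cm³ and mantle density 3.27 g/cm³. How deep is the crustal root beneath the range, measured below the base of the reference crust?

32400 m

Balancing pressure at the compensation depth: the weight of the topography is balanced by the buoyancy of the root, ρ_c h = (ρ_m − ρ_c) r.
r = h · ρ_c / (ρ_m − ρ_c) = 4770 m × 2.85 / (3.27 − 2.85) = 32400 m.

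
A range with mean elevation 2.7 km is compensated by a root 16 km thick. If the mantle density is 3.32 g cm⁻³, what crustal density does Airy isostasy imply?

ρ_c h = (ρ_m − ρ_c) r → ρ_c (h + r) = ρ_m r → ρ_c = ρ_m r / (h + r).
ρ_c = 3.32 × 16 km / (2.7 km + 16 km) = 2.84 g cm⁻³.

2.84 g cm⁻³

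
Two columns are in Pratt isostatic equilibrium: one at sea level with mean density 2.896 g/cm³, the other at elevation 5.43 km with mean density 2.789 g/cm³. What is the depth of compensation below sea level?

142 km

ρ_ref D = ρ (D + h) → D (ρ_ref − ρ) = ρ h.
D = ρ h/(ρ_ref − ρ) = 2.789 × 5.43 km/(2.896 − 2.789) = 142 km.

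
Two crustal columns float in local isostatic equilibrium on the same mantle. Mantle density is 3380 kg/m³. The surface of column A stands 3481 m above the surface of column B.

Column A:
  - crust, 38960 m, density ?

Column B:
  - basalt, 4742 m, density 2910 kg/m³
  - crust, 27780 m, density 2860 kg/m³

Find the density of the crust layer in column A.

Take the compensation level at the base of the deeper column (depth z_c below the surface of column A) and equate Σ ρ_i t_i down to z_c; mantle fills any gap and the z_c terms cancel.
Column A: 38960×ρ + (z_c − 38960)×3380
Column B: 3481×0 + 4742×2910 + 27780×2860 + (z_c − 3481 − 32522)×3380
The z_c×3380 term appears on both sides and cancels. Collect the known terms of each column as K = Σ(ρt)_known − 3380 × (depth of known layers): K_A = 0 − 3380×38960 = −131684800; K_B = 93250020 − 3380×(3481 + 32522) = −28440120.
Balance: K_A + 38960×ρ = K_B, so ρ = (K_B − K_A)/38960 = 103245000/38960 = 2650 kg/m³.

2650 kg/m³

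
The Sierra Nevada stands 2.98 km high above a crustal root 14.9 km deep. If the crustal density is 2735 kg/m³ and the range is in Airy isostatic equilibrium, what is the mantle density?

3280 kg/m³

Airy balance: ρ_c h = (ρ_m − ρ_c) r → ρ_m = ρ_c (1 + h/r).
ρ_m = 2735 × (1 + 2.98 km/14.9 km) = 3280 kg/m³.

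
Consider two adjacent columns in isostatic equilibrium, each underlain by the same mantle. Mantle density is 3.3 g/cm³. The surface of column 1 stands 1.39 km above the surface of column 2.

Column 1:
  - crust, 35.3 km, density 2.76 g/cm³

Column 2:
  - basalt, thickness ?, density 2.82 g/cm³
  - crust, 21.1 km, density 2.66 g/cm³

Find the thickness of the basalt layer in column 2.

2.02 km

Take the compensation level at the base of the deeper column (depth z_c below the surface of column 1) and equate Σ ρ_i t_i down to z_c; mantle fills any gap and the z_c terms cancel.
Column 1: 35.3×2.76 + (z_c − 35.3)×3.3
Column 2: 1.39×0 + x×2.82 + 21.1×2.66 + (z_c − 1.39 − 21.1 − x)×3.3
The z_c×3.3 term appears on both sides and cancels. Collect the known terms of each column as K = Σ(ρt)_known − 3.3 × (depth of known layers): K_1 = 97.428 − 3.3×35.3 = −19.062; K_2 = 56.126 − 3.3×(1.39 + 21.1) = −18.091.
Balance: K_1 = K_2 − x×(3.3 − 2.82), so x = (K_2 − K_1)/(3.3 − 2.82) = 0.971/0.48 = 2.02 km.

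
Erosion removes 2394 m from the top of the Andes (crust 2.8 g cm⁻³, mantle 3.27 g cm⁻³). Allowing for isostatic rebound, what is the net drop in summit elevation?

344 m

Rebound u = e ρ_c/ρ_m = 2394 m × 2.8/3.27 = 2050 m.
Net surface drop = e − u = 2394 m − 2050 m = e (ρ_m − ρ_c)/ρ_m = 344 m.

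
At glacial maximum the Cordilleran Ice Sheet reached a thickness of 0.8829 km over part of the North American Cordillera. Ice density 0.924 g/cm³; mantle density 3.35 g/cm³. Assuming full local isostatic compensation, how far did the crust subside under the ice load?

By Archimedes' principle applied to the lithosphere: the ice load ρ_ice t is balanced by mantle displaced below, ρ_m s.
s = t ρ_ice / ρ_m = 0.8829 km × 0.924/3.35 = 0.244 km.

0.244 km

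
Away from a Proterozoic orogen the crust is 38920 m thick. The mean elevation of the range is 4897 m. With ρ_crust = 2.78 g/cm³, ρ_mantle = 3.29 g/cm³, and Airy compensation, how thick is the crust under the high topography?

Root depth r = h ρ_c / (ρ_m − ρ_c) = 4897 m × 2.78 / 0.51 = 26690 m.
Total thickness = T + h + r = 38920 m + 4897 m + 26690 m = 70500 m.

70500 m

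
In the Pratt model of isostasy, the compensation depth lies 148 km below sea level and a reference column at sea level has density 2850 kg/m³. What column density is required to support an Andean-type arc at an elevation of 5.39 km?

2750 kg/m³

Pratt balance: ρ_ref D = ρ (D + h).
ρ = ρ_ref D/(D + h) = 2850 × 148 km/(148 km + 5.39 km) = 2750 kg/m³.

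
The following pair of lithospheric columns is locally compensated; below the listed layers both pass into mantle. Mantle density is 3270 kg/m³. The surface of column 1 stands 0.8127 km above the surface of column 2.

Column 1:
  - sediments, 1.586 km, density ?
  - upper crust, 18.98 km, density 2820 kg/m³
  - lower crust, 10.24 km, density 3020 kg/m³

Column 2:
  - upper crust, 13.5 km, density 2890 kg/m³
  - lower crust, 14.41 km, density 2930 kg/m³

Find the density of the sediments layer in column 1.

2270 kg/m³

Take the compensation level at the base of the deeper column (depth z_c below the surface of column 1) and equate Σ ρ_i t_i down to z_c; mantle fills any gap and the z_c terms cancel.
Column 1: 1.586×ρ + 18.98×2820 + 10.24×3020 + (z_c − 30.806)×3270
Column 2: 0.8127×0 + 13.5×2890 + 14.41×2930 + (z_c − 0.8127 − 27.91)×3270
The z_c×3270 term appears on both sides and cancels. Collect the known terms of each column as K = Σ(ρt)_known − 3270 × (depth of known layers): K_1 = 84448.4 − 3270×30.806 = −16287.22; K_2 = 81236.3 − 3270×(0.8127 + 27.91) = −12686.929.
Balance: K_1 + 1.586×ρ = K_2, so ρ = (K_2 − K_1)/1.586 = 3600.29/1.586 = 2270 kg/m³.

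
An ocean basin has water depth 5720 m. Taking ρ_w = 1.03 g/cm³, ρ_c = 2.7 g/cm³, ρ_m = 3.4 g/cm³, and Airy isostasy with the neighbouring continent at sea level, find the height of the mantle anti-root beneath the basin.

By Archimedes' principle applied to the lithosphere: replacing crust with seawater at the top is compensated by replacing crust with mantle at the base: d (ρ_c − ρ_w) = a (ρ_m − ρ_c).
a = d (ρ_c − ρ_w)/(ρ_m − ρ_c) = 5720 m × 1.67/0.7 = 13600 m.

13600 m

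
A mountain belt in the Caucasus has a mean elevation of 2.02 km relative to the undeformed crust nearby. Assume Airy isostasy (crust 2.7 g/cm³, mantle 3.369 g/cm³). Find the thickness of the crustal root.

8.15 km

By Archimedes' principle applied to the lithosphere: the weight of the topography is balanced by the buoyancy of the root, ρ_c h = (ρ_m − ρ_c) r.
r = h · ρ_c / (ρ_m − ρ_c) = 2.02 km × 2.7 / (3.369 − 2.7) = 8.15 km.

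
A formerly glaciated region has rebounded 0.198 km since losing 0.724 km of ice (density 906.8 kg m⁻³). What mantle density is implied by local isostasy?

3320 kg m⁻³

ρ_m = ρ_ice t / u = 906.8 × 0.724 km/0.198 km = 3320 kg m⁻³.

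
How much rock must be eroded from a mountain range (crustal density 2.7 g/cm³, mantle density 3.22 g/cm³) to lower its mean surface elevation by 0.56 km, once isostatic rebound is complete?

3.47 km

Net drop Δ = e − u = e − e ρ_c/ρ_m = e (ρ_m − ρ_c)/ρ_m.
e = Δ ρ_m/(ρ_m − ρ_c) = 0.56 km × 3.22/0.52 = 3.47 km.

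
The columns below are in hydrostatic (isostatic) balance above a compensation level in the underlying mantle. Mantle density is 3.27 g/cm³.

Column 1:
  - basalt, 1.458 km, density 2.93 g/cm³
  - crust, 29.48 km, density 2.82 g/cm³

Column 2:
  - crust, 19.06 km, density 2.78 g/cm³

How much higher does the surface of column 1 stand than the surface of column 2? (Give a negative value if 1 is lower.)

For any compensation level in the mantle, the mantle terms cancel and isostasy reduces to e = (Σt_1 − Σt_2) − (Σ(ρt)_1 − Σ(ρt)_2) / ρ_m.
Σt_1 = 30.938 km; Σt_2 = 19.06 km; Σ(ρt)_1 = 87.40554; Σ(ρt)_2 = 52.9868 (in km·g/cm³).
e = (30.938 − 19.06) − (87.40554 − 52.9868) / 3.27 = 1.35 km.

1.35 km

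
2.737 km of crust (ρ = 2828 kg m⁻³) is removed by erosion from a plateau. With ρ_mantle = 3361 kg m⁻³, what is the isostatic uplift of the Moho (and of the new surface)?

Unloading: uplift u = e ρ_c/ρ_m = 2.737 km × 2828/3361 = 2.3 km.

2.3 km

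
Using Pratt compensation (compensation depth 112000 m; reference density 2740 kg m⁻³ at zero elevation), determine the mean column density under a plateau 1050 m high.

Pratt balance: ρ_ref D = ρ (D + h).
ρ = ρ_ref D/(D + h) = 2740 × 112000 m/(112000 m + 1050 m) = 2710 kg m⁻³.

2710 kg m⁻³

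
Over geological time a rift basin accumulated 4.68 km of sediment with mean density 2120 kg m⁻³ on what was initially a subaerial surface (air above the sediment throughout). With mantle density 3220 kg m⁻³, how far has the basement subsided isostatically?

3.08 km

Subaerial load: s = t ρ_sed / ρ_m = 4.68 km × 2120/3220 = 3.08 km.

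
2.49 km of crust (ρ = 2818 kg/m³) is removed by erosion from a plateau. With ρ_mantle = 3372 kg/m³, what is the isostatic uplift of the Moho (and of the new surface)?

Unloading: uplift u = e ρ_c/ρ_m = 2.49 km × 2818/3372 = 2.08 km.

2.08 km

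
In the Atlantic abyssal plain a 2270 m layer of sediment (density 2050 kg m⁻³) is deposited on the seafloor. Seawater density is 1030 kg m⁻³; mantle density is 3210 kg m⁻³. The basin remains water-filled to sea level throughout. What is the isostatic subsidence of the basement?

Submarine loading: the sediment displaces seawater, and the subsidence is in turn flooded, so s (ρ_m − ρ_w) = t (ρ_sed − ρ_w).
s = 2270 m × (2050 − 1030) / (3210 − 1030) = 1060 m.

1060 m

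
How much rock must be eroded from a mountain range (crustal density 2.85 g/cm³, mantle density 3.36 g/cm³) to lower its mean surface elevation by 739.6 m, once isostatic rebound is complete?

4870 m

Net drop Δ = e − u = e − e ρ_c/ρ_m = e (ρ_m − ρ_c)/ρ_m.
e = Δ ρ_m/(ρ_m − ρ_c) = 739.6 m × 3.36/0.51 = 4870 m.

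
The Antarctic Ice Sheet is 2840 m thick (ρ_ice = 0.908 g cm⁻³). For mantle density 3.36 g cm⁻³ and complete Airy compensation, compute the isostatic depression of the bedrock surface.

767 m

Equating mass per unit area of the two columns: the ice load ρ_ice t is balanced by mantle displaced below, ρ_m s.
s = t ρ_ice / ρ_m = 2840 m × 0.908/3.36 = 767 m.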